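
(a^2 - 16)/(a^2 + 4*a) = (a - 4)/a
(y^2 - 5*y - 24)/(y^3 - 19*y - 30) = (y - 8)/(y^2 - 3*y - 10)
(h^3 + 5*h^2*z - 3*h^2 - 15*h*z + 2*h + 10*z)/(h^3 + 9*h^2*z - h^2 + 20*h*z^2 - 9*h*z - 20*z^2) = (h - 2)/(h + 4*z)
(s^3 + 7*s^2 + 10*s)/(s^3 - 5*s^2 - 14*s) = (s + 5)/(s - 7)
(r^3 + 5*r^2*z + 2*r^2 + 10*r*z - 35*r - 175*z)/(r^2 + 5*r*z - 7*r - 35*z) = (r^2 + 2*r - 35)/(r - 7)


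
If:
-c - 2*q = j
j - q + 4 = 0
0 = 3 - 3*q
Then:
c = 1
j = -3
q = 1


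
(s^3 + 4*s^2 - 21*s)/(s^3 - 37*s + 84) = s/(s - 4)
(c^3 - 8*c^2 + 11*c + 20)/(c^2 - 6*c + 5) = (c^2 - 3*c - 4)/(c - 1)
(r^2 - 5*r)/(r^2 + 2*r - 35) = r/(r + 7)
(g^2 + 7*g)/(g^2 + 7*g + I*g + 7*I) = g/(g + I)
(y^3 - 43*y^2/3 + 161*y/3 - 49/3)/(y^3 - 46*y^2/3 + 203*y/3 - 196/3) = (3*y - 1)/(3*y - 4)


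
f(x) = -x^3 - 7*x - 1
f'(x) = -3*x^2 - 7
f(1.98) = -22.62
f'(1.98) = -18.76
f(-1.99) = 20.81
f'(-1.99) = -18.88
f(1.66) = -17.19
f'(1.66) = -15.27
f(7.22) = -427.91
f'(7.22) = -163.39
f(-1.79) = 17.27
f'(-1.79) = -16.61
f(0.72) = -6.41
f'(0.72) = -8.56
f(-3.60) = 70.86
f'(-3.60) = -45.88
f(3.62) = -73.78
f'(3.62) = -46.31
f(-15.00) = 3479.00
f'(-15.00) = -682.00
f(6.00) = -259.00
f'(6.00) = -115.00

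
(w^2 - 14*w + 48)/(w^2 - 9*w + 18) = (w - 8)/(w - 3)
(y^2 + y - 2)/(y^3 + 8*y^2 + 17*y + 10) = (y - 1)/(y^2 + 6*y + 5)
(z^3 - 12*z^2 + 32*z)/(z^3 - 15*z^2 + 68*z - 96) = z/(z - 3)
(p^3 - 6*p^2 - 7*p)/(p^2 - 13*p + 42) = p*(p + 1)/(p - 6)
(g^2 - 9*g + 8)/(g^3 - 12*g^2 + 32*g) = (g - 1)/(g*(g - 4))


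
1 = 1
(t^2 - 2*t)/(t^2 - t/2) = 2*(t - 2)/(2*t - 1)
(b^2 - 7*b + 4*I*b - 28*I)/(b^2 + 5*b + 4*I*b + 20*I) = (b - 7)/(b + 5)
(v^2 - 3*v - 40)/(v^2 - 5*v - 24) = (v + 5)/(v + 3)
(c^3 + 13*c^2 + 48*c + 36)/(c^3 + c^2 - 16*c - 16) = (c^2 + 12*c + 36)/(c^2 - 16)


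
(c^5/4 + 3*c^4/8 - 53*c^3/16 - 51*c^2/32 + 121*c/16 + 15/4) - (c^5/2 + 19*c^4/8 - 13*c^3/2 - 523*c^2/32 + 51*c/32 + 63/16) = -c^5/4 - 2*c^4 + 51*c^3/16 + 59*c^2/4 + 191*c/32 - 3/16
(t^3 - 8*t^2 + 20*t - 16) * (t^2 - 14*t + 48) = t^5 - 22*t^4 + 180*t^3 - 680*t^2 + 1184*t - 768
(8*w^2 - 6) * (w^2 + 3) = 8*w^4 + 18*w^2 - 18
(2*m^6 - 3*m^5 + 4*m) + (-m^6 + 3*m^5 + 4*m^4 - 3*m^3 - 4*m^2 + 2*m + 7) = m^6 + 4*m^4 - 3*m^3 - 4*m^2 + 6*m + 7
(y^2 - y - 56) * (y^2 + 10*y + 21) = y^4 + 9*y^3 - 45*y^2 - 581*y - 1176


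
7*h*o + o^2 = o*(7*h + o)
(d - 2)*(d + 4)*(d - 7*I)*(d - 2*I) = d^4 + 2*d^3 - 9*I*d^3 - 22*d^2 - 18*I*d^2 - 28*d + 72*I*d + 112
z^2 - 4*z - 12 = (z - 6)*(z + 2)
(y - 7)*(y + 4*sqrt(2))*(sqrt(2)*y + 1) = sqrt(2)*y^3 - 7*sqrt(2)*y^2 + 9*y^2 - 63*y + 4*sqrt(2)*y - 28*sqrt(2)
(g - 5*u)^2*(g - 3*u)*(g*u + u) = g^4*u - 13*g^3*u^2 + g^3*u + 55*g^2*u^3 - 13*g^2*u^2 - 75*g*u^4 + 55*g*u^3 - 75*u^4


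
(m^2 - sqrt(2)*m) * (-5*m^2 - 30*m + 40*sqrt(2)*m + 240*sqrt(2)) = -5*m^4 - 30*m^3 + 45*sqrt(2)*m^3 - 80*m^2 + 270*sqrt(2)*m^2 - 480*m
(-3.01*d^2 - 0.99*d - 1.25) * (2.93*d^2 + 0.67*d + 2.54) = -8.8193*d^4 - 4.9174*d^3 - 11.9712*d^2 - 3.3521*d - 3.175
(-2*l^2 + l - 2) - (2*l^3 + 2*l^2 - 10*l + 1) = -2*l^3 - 4*l^2 + 11*l - 3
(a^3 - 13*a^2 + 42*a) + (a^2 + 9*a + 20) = a^3 - 12*a^2 + 51*a + 20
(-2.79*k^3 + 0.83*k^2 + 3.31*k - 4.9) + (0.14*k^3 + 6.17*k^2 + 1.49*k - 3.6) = -2.65*k^3 + 7.0*k^2 + 4.8*k - 8.5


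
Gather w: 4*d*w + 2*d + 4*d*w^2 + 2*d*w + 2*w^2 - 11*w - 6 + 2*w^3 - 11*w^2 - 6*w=2*d + 2*w^3 + w^2*(4*d - 9) + w*(6*d - 17) - 6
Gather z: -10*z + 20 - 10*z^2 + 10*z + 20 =40 - 10*z^2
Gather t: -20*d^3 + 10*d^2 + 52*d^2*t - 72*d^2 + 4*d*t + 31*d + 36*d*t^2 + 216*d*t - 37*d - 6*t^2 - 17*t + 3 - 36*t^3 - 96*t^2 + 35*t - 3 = -20*d^3 - 62*d^2 - 6*d - 36*t^3 + t^2*(36*d - 102) + t*(52*d^2 + 220*d + 18)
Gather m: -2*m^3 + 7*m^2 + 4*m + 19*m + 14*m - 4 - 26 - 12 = -2*m^3 + 7*m^2 + 37*m - 42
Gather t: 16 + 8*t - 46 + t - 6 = 9*t - 36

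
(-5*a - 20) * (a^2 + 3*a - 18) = -5*a^3 - 35*a^2 + 30*a + 360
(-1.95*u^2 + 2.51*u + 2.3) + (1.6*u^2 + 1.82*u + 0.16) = -0.35*u^2 + 4.33*u + 2.46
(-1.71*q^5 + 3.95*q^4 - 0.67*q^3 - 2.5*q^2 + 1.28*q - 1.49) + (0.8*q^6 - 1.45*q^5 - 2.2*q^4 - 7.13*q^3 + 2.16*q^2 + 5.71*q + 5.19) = 0.8*q^6 - 3.16*q^5 + 1.75*q^4 - 7.8*q^3 - 0.34*q^2 + 6.99*q + 3.7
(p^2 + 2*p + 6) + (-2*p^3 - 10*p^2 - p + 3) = -2*p^3 - 9*p^2 + p + 9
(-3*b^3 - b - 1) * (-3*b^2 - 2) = 9*b^5 + 9*b^3 + 3*b^2 + 2*b + 2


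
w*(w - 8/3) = w^2 - 8*w/3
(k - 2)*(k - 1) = k^2 - 3*k + 2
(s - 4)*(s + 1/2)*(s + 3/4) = s^3 - 11*s^2/4 - 37*s/8 - 3/2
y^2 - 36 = (y - 6)*(y + 6)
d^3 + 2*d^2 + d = d*(d + 1)^2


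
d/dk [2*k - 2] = 2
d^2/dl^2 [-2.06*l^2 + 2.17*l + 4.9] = -4.12000000000000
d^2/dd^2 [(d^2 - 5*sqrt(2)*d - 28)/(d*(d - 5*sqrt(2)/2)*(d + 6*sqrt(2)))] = 4*(2*d^6 - 30*sqrt(2)*d^5 - 366*d^4 - 1903*sqrt(2)*d^3 + 924*d^2 + 17640*sqrt(2)*d - 50400)/(d^3*(4*d^6 + 42*sqrt(2)*d^5 - 66*d^4 - 2177*sqrt(2)*d^3 + 1980*d^2 + 37800*sqrt(2)*d - 108000))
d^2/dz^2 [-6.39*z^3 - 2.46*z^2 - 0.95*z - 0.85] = -38.34*z - 4.92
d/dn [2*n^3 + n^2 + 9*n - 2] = 6*n^2 + 2*n + 9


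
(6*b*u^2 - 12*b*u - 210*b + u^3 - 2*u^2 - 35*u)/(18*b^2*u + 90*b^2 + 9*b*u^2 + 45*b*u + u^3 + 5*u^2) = (u - 7)/(3*b + u)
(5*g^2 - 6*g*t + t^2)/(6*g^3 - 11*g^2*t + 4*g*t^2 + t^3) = (-5*g + t)/(-6*g^2 + 5*g*t + t^2)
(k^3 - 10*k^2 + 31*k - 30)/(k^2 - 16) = (k^3 - 10*k^2 + 31*k - 30)/(k^2 - 16)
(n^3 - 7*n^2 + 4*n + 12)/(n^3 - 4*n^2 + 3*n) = (n^3 - 7*n^2 + 4*n + 12)/(n*(n^2 - 4*n + 3))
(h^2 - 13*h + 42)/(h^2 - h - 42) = (h - 6)/(h + 6)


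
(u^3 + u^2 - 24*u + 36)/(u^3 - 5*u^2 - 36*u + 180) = (u^2 - 5*u + 6)/(u^2 - 11*u + 30)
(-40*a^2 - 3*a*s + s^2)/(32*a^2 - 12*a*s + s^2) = (5*a + s)/(-4*a + s)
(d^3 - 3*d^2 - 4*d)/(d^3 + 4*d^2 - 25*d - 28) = d/(d + 7)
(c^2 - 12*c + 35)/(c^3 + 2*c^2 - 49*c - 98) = (c - 5)/(c^2 + 9*c + 14)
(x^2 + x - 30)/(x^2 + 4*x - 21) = (x^2 + x - 30)/(x^2 + 4*x - 21)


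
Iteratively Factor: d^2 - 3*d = (d - 3)*(d)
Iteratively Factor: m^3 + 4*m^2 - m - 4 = (m + 1)*(m^2 + 3*m - 4) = (m - 1)*(m + 1)*(m + 4)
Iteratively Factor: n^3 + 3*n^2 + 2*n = (n + 2)*(n^2 + n) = n*(n + 2)*(n + 1)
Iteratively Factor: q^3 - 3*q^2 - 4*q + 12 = (q - 3)*(q^2 - 4) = (q - 3)*(q - 2)*(q + 2)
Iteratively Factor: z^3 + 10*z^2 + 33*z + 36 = (z + 3)*(z^2 + 7*z + 12) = (z + 3)^2*(z + 4)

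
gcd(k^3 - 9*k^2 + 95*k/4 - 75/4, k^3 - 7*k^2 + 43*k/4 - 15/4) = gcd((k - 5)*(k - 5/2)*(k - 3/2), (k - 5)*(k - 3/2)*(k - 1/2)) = k^2 - 13*k/2 + 15/2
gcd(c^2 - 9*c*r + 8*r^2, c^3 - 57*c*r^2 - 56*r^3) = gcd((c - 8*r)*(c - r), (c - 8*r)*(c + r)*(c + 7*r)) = -c + 8*r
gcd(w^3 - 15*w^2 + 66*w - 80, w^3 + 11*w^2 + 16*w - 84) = w - 2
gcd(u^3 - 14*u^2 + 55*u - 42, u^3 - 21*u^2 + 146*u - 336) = u^2 - 13*u + 42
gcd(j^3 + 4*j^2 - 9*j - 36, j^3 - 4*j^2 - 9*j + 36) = j^2 - 9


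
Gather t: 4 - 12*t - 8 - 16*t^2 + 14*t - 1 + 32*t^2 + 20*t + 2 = 16*t^2 + 22*t - 3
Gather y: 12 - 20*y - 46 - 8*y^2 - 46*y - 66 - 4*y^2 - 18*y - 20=-12*y^2 - 84*y - 120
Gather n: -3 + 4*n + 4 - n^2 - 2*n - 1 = -n^2 + 2*n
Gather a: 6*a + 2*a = 8*a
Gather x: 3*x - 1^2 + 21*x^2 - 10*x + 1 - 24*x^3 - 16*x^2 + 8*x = -24*x^3 + 5*x^2 + x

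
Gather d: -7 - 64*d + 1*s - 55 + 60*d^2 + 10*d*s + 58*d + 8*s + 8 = 60*d^2 + d*(10*s - 6) + 9*s - 54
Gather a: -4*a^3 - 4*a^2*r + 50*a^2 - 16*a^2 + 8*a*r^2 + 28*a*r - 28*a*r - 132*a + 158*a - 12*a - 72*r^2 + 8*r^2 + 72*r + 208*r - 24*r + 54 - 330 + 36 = -4*a^3 + a^2*(34 - 4*r) + a*(8*r^2 + 14) - 64*r^2 + 256*r - 240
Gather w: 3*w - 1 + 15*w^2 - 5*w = 15*w^2 - 2*w - 1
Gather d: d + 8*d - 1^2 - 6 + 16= 9*d + 9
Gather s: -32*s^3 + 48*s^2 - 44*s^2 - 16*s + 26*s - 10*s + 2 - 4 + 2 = -32*s^3 + 4*s^2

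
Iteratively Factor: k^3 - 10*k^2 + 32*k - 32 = (k - 2)*(k^2 - 8*k + 16) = (k - 4)*(k - 2)*(k - 4)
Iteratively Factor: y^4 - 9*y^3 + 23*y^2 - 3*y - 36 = (y + 1)*(y^3 - 10*y^2 + 33*y - 36) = (y - 4)*(y + 1)*(y^2 - 6*y + 9) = (y - 4)*(y - 3)*(y + 1)*(y - 3)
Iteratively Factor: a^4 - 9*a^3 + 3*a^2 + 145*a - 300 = (a - 5)*(a^3 - 4*a^2 - 17*a + 60) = (a - 5)*(a + 4)*(a^2 - 8*a + 15) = (a - 5)*(a - 3)*(a + 4)*(a - 5)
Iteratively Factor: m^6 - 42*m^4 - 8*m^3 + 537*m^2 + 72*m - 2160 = (m + 3)*(m^5 - 3*m^4 - 33*m^3 + 91*m^2 + 264*m - 720) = (m - 3)*(m + 3)*(m^4 - 33*m^2 - 8*m + 240) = (m - 5)*(m - 3)*(m + 3)*(m^3 + 5*m^2 - 8*m - 48) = (m - 5)*(m - 3)*(m + 3)*(m + 4)*(m^2 + m - 12) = (m - 5)*(m - 3)*(m + 3)*(m + 4)^2*(m - 3)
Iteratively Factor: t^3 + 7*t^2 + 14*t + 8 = (t + 4)*(t^2 + 3*t + 2) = (t + 1)*(t + 4)*(t + 2)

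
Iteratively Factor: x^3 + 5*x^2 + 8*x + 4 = (x + 2)*(x^2 + 3*x + 2) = (x + 2)^2*(x + 1)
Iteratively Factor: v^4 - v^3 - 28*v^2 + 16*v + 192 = (v - 4)*(v^3 + 3*v^2 - 16*v - 48) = (v - 4)*(v + 4)*(v^2 - v - 12) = (v - 4)^2*(v + 4)*(v + 3)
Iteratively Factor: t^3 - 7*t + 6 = (t + 3)*(t^2 - 3*t + 2) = (t - 2)*(t + 3)*(t - 1)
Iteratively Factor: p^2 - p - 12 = (p + 3)*(p - 4)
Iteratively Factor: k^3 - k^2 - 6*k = (k)*(k^2 - k - 6) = k*(k + 2)*(k - 3)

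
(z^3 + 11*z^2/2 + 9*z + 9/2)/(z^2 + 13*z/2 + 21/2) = (2*z^2 + 5*z + 3)/(2*z + 7)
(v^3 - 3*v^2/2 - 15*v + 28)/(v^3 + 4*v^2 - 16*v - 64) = (v^2 - 11*v/2 + 7)/(v^2 - 16)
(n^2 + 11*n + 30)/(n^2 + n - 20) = (n + 6)/(n - 4)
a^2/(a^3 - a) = a/(a^2 - 1)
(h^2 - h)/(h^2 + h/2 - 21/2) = 2*h*(h - 1)/(2*h^2 + h - 21)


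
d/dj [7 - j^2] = -2*j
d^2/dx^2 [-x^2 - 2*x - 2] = -2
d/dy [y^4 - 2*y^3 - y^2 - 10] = 2*y*(2*y^2 - 3*y - 1)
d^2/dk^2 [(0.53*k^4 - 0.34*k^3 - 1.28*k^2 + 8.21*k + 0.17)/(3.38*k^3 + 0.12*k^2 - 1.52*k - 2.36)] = (-1.4210854715202e-14*k^8 - 1.4210854715202e-14*k^7 - 23.5095359999999*k^6 + 577.071432*k^5 - 22.269984*k^4 - 29.05632*k^3 + 806.578464*k^2 + 10.538736*k - 72.278176)/(38.614472*k^9 + 4.112784*k^8 - 51.949248*k^7 - 84.582096*k^6 + 17.618496*k^5 + 73.478208*k^4 + 55.54672*k^3 - 14.352576*k^2 - 25.397376*k - 13.144256)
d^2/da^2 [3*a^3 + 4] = 18*a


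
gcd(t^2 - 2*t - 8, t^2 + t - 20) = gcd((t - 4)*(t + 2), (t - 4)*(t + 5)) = t - 4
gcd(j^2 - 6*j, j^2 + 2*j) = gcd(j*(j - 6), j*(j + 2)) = j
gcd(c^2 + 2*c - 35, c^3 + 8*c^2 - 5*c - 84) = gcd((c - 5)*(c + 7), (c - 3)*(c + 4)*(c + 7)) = c + 7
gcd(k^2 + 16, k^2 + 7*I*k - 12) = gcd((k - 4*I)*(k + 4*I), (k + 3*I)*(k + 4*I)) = k + 4*I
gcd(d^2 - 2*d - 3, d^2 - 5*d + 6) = d - 3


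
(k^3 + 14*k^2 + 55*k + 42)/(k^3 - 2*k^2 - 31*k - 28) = (k^2 + 13*k + 42)/(k^2 - 3*k - 28)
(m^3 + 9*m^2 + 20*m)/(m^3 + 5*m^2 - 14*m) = (m^2 + 9*m + 20)/(m^2 + 5*m - 14)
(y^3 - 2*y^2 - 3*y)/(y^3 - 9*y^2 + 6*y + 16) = y*(y - 3)/(y^2 - 10*y + 16)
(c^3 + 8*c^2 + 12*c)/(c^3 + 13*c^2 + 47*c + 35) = c*(c^2 + 8*c + 12)/(c^3 + 13*c^2 + 47*c + 35)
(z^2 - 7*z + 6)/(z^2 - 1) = (z - 6)/(z + 1)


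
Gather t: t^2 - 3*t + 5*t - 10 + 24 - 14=t^2 + 2*t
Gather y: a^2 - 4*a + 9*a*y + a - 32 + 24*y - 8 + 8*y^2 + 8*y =a^2 - 3*a + 8*y^2 + y*(9*a + 32) - 40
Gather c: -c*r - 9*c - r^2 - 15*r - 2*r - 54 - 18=c*(-r - 9) - r^2 - 17*r - 72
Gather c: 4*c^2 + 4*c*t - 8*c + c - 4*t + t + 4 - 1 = 4*c^2 + c*(4*t - 7) - 3*t + 3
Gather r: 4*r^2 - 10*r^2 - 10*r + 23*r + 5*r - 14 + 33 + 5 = -6*r^2 + 18*r + 24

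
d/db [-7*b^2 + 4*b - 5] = 4 - 14*b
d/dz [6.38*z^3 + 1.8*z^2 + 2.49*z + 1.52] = 19.14*z^2 + 3.6*z + 2.49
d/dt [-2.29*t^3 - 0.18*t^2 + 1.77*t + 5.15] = -6.87*t^2 - 0.36*t + 1.77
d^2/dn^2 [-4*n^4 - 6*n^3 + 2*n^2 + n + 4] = -48*n^2 - 36*n + 4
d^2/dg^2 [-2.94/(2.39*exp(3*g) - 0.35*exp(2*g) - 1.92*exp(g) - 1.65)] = (2.94*(-14.34*exp(2*g) + 1.4*exp(g) + 3.84)*(-7.17*exp(2*g) + 0.7*exp(g) + 1.92)*exp(g) + (63.2394*exp(2*g) - 4.116*exp(g) - 5.6448)*(-2.39*exp(3*g) + 0.35*exp(2*g) + 1.92*exp(g) + 1.65))*exp(g)/(-2.39*exp(3*g) + 0.35*exp(2*g) + 1.92*exp(g) + 1.65)^3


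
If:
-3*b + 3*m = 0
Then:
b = m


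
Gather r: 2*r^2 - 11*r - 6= 2*r^2 - 11*r - 6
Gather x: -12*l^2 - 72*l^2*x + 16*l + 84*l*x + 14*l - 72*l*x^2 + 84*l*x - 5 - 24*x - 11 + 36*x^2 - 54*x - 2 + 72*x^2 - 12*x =-12*l^2 + 30*l + x^2*(108 - 72*l) + x*(-72*l^2 + 168*l - 90) - 18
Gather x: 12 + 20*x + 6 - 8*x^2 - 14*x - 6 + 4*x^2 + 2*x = -4*x^2 + 8*x + 12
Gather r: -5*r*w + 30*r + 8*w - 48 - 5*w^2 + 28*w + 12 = r*(30 - 5*w) - 5*w^2 + 36*w - 36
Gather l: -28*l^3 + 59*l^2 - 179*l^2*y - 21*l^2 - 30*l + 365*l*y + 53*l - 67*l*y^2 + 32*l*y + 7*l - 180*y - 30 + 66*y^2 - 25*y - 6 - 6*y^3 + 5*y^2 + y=-28*l^3 + l^2*(38 - 179*y) + l*(-67*y^2 + 397*y + 30) - 6*y^3 + 71*y^2 - 204*y - 36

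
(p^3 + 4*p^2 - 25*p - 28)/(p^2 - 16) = (p^2 + 8*p + 7)/(p + 4)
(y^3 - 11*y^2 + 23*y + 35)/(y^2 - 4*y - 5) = y - 7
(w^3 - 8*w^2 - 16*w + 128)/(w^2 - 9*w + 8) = (w^2 - 16)/(w - 1)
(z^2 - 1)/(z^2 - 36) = (z^2 - 1)/(z^2 - 36)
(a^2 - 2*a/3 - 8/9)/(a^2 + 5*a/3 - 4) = (a + 2/3)/(a + 3)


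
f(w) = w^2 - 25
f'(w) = 2*w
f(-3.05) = -15.70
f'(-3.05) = -6.10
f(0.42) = -24.82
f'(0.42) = 0.84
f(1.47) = -22.84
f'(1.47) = 2.94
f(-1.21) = -23.54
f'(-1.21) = -2.42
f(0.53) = -24.72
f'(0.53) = 1.06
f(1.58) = -22.50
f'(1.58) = 3.16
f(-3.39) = -13.51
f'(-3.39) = -6.78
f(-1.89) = -21.43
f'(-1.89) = -3.78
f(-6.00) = 11.00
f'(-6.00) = -12.00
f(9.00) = 56.00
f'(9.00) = 18.00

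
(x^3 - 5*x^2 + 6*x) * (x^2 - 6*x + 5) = x^5 - 11*x^4 + 41*x^3 - 61*x^2 + 30*x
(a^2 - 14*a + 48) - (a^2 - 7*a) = 48 - 7*a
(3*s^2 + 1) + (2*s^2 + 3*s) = 5*s^2 + 3*s + 1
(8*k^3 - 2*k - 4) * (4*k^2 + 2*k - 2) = 32*k^5 + 16*k^4 - 24*k^3 - 20*k^2 - 4*k + 8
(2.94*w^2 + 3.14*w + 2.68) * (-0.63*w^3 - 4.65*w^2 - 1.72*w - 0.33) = -1.8522*w^5 - 15.6492*w^4 - 21.3462*w^3 - 18.833*w^2 - 5.6458*w - 0.8844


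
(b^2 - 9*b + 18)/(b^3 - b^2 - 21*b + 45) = (b - 6)/(b^2 + 2*b - 15)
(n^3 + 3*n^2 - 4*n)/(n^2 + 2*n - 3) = n*(n + 4)/(n + 3)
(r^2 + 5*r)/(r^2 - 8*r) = (r + 5)/(r - 8)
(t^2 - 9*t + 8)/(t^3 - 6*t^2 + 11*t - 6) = (t - 8)/(t^2 - 5*t + 6)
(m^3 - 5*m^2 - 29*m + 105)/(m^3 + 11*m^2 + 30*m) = (m^2 - 10*m + 21)/(m*(m + 6))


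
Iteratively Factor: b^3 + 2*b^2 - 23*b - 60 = (b + 4)*(b^2 - 2*b - 15) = (b - 5)*(b + 4)*(b + 3)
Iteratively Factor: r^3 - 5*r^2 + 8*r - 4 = (r - 2)*(r^2 - 3*r + 2) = (r - 2)*(r - 1)*(r - 2)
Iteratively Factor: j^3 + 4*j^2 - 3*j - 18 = (j + 3)*(j^2 + j - 6) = (j + 3)^2*(j - 2)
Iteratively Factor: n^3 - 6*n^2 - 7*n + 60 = (n + 3)*(n^2 - 9*n + 20) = (n - 5)*(n + 3)*(n - 4)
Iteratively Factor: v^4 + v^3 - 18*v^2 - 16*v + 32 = (v + 4)*(v^3 - 3*v^2 - 6*v + 8) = (v - 4)*(v + 4)*(v^2 + v - 2) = (v - 4)*(v + 2)*(v + 4)*(v - 1)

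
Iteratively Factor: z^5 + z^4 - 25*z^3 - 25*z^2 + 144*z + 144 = (z + 4)*(z^4 - 3*z^3 - 13*z^2 + 27*z + 36) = (z - 4)*(z + 4)*(z^3 + z^2 - 9*z - 9) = (z - 4)*(z + 3)*(z + 4)*(z^2 - 2*z - 3) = (z - 4)*(z + 1)*(z + 3)*(z + 4)*(z - 3)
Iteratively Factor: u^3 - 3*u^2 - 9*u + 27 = (u - 3)*(u^2 - 9) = (u - 3)^2*(u + 3)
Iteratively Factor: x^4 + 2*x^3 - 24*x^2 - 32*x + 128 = (x - 2)*(x^3 + 4*x^2 - 16*x - 64) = (x - 2)*(x + 4)*(x^2 - 16) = (x - 2)*(x + 4)^2*(x - 4)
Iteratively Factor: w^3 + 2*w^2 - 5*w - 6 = (w + 1)*(w^2 + w - 6) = (w - 2)*(w + 1)*(w + 3)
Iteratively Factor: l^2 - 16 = (l - 4)*(l + 4)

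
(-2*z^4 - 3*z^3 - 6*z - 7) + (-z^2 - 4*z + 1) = -2*z^4 - 3*z^3 - z^2 - 10*z - 6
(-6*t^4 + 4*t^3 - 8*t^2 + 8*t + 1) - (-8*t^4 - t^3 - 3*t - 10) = 2*t^4 + 5*t^3 - 8*t^2 + 11*t + 11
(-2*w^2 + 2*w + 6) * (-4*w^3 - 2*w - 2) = 8*w^5 - 8*w^4 - 20*w^3 - 16*w - 12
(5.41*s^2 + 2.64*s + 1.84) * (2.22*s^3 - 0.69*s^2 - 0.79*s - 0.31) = 12.0102*s^5 + 2.1279*s^4 - 2.0107*s^3 - 5.0323*s^2 - 2.272*s - 0.5704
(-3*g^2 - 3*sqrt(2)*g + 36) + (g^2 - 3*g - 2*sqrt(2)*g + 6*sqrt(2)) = -2*g^2 - 5*sqrt(2)*g - 3*g + 6*sqrt(2) + 36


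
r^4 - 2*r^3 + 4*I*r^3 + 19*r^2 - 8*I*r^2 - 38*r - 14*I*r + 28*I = (r - 2)*(r - 2*I)*(r - I)*(r + 7*I)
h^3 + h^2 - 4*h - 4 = (h - 2)*(h + 1)*(h + 2)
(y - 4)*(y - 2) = y^2 - 6*y + 8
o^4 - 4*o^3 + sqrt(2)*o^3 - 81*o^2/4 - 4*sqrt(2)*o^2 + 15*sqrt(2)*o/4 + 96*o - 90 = (o - 5/2)*(o - 3/2)*(o - 3*sqrt(2))*(o + 4*sqrt(2))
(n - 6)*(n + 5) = n^2 - n - 30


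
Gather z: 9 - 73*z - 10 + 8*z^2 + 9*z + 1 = 8*z^2 - 64*z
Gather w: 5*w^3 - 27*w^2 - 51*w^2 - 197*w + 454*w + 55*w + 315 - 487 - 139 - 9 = 5*w^3 - 78*w^2 + 312*w - 320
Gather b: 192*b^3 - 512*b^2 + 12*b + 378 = 192*b^3 - 512*b^2 + 12*b + 378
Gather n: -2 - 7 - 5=-14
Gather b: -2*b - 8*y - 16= -2*b - 8*y - 16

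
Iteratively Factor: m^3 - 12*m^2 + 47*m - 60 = (m - 4)*(m^2 - 8*m + 15) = (m - 4)*(m - 3)*(m - 5)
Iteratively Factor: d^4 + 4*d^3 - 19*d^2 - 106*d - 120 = (d + 2)*(d^3 + 2*d^2 - 23*d - 60) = (d - 5)*(d + 2)*(d^2 + 7*d + 12) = (d - 5)*(d + 2)*(d + 4)*(d + 3)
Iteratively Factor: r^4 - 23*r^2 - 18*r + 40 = (r + 2)*(r^3 - 2*r^2 - 19*r + 20) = (r - 5)*(r + 2)*(r^2 + 3*r - 4) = (r - 5)*(r + 2)*(r + 4)*(r - 1)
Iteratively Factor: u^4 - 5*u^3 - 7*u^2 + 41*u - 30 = (u - 2)*(u^3 - 3*u^2 - 13*u + 15) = (u - 2)*(u - 1)*(u^2 - 2*u - 15) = (u - 5)*(u - 2)*(u - 1)*(u + 3)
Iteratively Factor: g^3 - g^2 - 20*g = (g)*(g^2 - g - 20) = g*(g + 4)*(g - 5)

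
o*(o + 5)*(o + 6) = o^3 + 11*o^2 + 30*o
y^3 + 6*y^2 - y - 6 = (y - 1)*(y + 1)*(y + 6)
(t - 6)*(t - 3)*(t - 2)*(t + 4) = t^4 - 7*t^3 - 8*t^2 + 108*t - 144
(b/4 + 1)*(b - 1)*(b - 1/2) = b^3/4 + 5*b^2/8 - 11*b/8 + 1/2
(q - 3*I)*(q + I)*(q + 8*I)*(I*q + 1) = I*q^4 - 5*q^3 + 25*I*q^2 - 5*q + 24*I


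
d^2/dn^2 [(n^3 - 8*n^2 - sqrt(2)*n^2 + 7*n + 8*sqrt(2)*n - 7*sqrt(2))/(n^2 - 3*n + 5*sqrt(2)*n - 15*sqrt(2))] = 4*(15*sqrt(2)*n^3 + 26*n^3 - 270*n^2 - 123*sqrt(2)*n^2 + 189*sqrt(2)*n + 930*n - 1530 + 11*sqrt(2))/(n^6 - 9*n^5 + 15*sqrt(2)*n^5 - 135*sqrt(2)*n^4 + 177*n^4 - 1377*n^3 + 655*sqrt(2)*n^3 - 2655*sqrt(2)*n^2 + 4050*n^2 - 4050*n + 6750*sqrt(2)*n - 6750*sqrt(2))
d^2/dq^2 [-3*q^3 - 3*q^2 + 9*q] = -18*q - 6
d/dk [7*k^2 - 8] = 14*k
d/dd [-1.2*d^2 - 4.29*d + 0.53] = -2.4*d - 4.29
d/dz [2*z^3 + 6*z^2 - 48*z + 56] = 6*z^2 + 12*z - 48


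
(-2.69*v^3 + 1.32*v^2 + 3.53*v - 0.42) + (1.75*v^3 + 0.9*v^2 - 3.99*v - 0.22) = -0.94*v^3 + 2.22*v^2 - 0.46*v - 0.64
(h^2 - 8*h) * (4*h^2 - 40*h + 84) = 4*h^4 - 72*h^3 + 404*h^2 - 672*h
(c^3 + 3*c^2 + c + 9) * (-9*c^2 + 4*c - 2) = -9*c^5 - 23*c^4 + c^3 - 83*c^2 + 34*c - 18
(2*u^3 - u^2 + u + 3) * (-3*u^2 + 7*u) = -6*u^5 + 17*u^4 - 10*u^3 - 2*u^2 + 21*u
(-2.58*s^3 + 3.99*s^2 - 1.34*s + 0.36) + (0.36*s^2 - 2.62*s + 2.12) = -2.58*s^3 + 4.35*s^2 - 3.96*s + 2.48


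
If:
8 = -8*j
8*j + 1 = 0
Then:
No Solution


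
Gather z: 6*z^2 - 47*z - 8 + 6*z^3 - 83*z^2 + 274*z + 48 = 6*z^3 - 77*z^2 + 227*z + 40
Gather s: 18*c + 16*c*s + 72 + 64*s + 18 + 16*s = 18*c + s*(16*c + 80) + 90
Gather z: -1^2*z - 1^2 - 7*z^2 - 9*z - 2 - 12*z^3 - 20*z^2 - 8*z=-12*z^3 - 27*z^2 - 18*z - 3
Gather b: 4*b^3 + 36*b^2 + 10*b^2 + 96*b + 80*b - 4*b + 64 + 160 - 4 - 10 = 4*b^3 + 46*b^2 + 172*b + 210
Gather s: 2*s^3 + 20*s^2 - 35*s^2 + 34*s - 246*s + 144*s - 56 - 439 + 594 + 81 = 2*s^3 - 15*s^2 - 68*s + 180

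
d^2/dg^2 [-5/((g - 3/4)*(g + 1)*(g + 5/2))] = 80*(-384*g^4 - 1408*g^3 - 1428*g^2 - 294*g - 331)/(512*g^9 + 4224*g^8 + 11424*g^7 + 6712*g^6 - 17268*g^5 - 20994*g^4 + 7379*g^3 + 14805*g^2 - 675*g - 3375)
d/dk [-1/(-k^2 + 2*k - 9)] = 2*(1 - k)/(k^2 - 2*k + 9)^2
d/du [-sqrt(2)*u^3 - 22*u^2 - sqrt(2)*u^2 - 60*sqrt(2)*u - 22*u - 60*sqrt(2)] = -3*sqrt(2)*u^2 - 44*u - 2*sqrt(2)*u - 60*sqrt(2) - 22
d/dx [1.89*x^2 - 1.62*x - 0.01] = 3.78*x - 1.62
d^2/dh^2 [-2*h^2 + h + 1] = -4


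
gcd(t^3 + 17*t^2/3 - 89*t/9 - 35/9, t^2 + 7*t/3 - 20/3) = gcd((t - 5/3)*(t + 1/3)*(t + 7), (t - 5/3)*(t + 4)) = t - 5/3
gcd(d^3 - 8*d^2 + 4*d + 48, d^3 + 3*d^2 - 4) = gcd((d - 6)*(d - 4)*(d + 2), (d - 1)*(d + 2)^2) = d + 2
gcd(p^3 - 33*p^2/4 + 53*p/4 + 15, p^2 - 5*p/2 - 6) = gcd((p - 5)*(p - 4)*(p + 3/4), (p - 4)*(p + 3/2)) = p - 4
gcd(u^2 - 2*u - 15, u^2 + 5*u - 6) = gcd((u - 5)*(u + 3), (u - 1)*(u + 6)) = 1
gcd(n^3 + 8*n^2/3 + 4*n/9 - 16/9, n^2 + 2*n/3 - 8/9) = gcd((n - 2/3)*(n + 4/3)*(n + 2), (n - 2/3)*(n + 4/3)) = n^2 + 2*n/3 - 8/9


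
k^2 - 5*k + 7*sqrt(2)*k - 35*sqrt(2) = (k - 5)*(k + 7*sqrt(2))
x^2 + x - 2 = (x - 1)*(x + 2)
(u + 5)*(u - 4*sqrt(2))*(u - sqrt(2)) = u^3 - 5*sqrt(2)*u^2 + 5*u^2 - 25*sqrt(2)*u + 8*u + 40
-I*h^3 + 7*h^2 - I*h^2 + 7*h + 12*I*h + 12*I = (h + 3*I)*(h + 4*I)*(-I*h - I)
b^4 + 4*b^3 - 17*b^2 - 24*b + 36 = (b - 3)*(b - 1)*(b + 2)*(b + 6)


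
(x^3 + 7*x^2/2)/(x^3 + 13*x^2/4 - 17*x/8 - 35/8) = 4*x^2/(4*x^2 - x - 5)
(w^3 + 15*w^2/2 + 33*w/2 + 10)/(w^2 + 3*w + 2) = (w^2 + 13*w/2 + 10)/(w + 2)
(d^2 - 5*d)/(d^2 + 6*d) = (d - 5)/(d + 6)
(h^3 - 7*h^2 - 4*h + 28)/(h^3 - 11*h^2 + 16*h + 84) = (h - 2)/(h - 6)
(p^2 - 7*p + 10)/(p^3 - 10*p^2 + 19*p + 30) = (p - 2)/(p^2 - 5*p - 6)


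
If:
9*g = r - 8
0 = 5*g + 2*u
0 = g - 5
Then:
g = 5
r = 53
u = -25/2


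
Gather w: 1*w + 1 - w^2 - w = 1 - w^2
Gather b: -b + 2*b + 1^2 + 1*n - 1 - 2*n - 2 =b - n - 2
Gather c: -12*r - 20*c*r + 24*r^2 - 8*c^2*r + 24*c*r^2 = -8*c^2*r + c*(24*r^2 - 20*r) + 24*r^2 - 12*r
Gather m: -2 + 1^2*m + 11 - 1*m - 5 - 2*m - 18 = -2*m - 14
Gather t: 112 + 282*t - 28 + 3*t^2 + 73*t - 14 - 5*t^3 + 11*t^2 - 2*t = -5*t^3 + 14*t^2 + 353*t + 70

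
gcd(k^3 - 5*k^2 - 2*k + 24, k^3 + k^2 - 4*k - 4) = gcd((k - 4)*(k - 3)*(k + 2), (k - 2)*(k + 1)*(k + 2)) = k + 2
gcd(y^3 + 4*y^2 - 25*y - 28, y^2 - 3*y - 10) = 1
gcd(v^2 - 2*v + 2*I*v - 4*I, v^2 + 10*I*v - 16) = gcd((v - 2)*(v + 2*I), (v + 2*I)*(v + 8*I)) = v + 2*I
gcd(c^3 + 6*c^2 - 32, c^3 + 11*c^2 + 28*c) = c + 4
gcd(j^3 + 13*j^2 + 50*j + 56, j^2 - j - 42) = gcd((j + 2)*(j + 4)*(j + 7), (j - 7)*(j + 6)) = 1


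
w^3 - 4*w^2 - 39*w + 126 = (w - 7)*(w - 3)*(w + 6)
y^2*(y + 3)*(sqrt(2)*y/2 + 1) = sqrt(2)*y^4/2 + y^3 + 3*sqrt(2)*y^3/2 + 3*y^2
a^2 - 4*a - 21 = (a - 7)*(a + 3)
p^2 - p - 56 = (p - 8)*(p + 7)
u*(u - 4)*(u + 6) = u^3 + 2*u^2 - 24*u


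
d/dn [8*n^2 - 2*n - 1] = 16*n - 2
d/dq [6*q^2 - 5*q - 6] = 12*q - 5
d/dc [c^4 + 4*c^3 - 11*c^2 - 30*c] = 4*c^3 + 12*c^2 - 22*c - 30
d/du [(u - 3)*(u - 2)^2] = (u - 2)*(3*u - 8)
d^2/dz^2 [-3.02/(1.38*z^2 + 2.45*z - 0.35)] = (11.502576*z^2 + 20.42124*z - 3.02*(2.76*z + 2.45)*(5.52*z + 4.9) - 2.91732)/(1.38*z^2 + 2.45*z - 0.35)^3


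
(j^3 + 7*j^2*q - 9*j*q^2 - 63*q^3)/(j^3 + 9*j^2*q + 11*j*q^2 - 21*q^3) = (-j + 3*q)/(-j + q)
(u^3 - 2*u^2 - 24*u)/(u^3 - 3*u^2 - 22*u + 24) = u/(u - 1)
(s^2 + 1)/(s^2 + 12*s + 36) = (s^2 + 1)/(s^2 + 12*s + 36)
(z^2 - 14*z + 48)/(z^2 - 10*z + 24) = (z - 8)/(z - 4)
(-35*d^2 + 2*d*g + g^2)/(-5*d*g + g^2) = (7*d + g)/g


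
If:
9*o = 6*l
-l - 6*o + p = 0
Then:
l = p/5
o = 2*p/15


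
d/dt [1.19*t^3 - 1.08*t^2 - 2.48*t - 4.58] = 3.57*t^2 - 2.16*t - 2.48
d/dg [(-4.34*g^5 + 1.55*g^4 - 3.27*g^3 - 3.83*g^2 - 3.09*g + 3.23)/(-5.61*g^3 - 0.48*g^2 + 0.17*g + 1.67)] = (48.6948*g^7 - 2.4459*g^6 - 4.4392*g^5 - 55.3652*g^4 - 25.4276*g^3 + 35.8439*g^2 - 9.6914*g - 5.7094)/(31.4721*g^6 + 5.3856*g^5 - 1.677*g^4 - 18.9006*g^3 - 1.5743*g^2 + 0.5678*g + 2.7889)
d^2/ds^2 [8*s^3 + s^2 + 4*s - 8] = 48*s + 2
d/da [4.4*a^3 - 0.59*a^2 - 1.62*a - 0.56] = 13.2*a^2 - 1.18*a - 1.62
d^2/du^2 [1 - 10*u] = 0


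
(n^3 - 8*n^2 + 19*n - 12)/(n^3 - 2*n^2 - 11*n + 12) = (n - 3)/(n + 3)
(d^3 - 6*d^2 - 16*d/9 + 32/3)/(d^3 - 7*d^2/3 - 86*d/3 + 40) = (d + 4/3)/(d + 5)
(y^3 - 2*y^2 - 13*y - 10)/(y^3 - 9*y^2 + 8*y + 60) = (y + 1)/(y - 6)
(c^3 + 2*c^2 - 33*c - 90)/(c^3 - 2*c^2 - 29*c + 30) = (c + 3)/(c - 1)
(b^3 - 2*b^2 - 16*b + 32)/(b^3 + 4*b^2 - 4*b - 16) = (b - 4)/(b + 2)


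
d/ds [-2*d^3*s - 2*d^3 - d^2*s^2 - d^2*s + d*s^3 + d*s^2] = d*(-2*d^2 - 2*d*s - d + 3*s^2 + 2*s)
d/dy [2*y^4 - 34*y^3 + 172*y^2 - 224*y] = 8*y^3 - 102*y^2 + 344*y - 224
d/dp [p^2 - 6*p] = 2*p - 6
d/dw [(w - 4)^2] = 2*w - 8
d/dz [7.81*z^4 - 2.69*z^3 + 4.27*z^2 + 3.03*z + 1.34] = 31.24*z^3 - 8.07*z^2 + 8.54*z + 3.03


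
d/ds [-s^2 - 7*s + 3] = -2*s - 7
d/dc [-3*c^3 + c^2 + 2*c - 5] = -9*c^2 + 2*c + 2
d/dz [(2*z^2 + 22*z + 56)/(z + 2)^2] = 2*(-7*z - 34)/(z^3 + 6*z^2 + 12*z + 8)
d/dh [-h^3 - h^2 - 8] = h*(-3*h - 2)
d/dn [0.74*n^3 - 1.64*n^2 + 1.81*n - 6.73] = 2.22*n^2 - 3.28*n + 1.81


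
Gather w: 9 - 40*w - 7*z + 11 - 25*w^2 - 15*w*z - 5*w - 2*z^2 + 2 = -25*w^2 + w*(-15*z - 45) - 2*z^2 - 7*z + 22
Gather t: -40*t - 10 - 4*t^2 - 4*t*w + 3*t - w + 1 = -4*t^2 + t*(-4*w - 37) - w - 9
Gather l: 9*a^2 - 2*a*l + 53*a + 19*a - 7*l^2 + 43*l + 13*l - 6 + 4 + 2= 9*a^2 + 72*a - 7*l^2 + l*(56 - 2*a)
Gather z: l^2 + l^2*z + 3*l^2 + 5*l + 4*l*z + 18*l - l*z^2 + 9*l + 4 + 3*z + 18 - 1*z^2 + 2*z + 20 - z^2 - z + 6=4*l^2 + 32*l + z^2*(-l - 2) + z*(l^2 + 4*l + 4) + 48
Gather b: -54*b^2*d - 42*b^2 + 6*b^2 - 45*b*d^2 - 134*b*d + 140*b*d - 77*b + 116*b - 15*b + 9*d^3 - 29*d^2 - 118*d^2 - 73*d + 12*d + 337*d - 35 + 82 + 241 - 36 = b^2*(-54*d - 36) + b*(-45*d^2 + 6*d + 24) + 9*d^3 - 147*d^2 + 276*d + 252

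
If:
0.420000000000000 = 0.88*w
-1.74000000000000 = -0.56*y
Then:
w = 0.48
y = 3.11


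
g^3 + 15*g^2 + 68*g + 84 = (g + 2)*(g + 6)*(g + 7)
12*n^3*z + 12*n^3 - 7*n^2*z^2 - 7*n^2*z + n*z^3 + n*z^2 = (-4*n + z)*(-3*n + z)*(n*z + n)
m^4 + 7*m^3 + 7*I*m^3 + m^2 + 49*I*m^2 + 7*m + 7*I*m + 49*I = (m + 7)*(m - I)*(m + I)*(m + 7*I)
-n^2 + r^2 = (-n + r)*(n + r)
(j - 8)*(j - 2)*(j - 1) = j^3 - 11*j^2 + 26*j - 16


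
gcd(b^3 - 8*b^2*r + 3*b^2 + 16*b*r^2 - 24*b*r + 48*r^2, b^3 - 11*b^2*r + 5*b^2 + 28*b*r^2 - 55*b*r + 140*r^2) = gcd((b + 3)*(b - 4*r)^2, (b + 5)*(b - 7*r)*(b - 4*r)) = -b + 4*r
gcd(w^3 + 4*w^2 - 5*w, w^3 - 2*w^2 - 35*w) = w^2 + 5*w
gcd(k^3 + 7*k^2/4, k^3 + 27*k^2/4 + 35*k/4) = k^2 + 7*k/4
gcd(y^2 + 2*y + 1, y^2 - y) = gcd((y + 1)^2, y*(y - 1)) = 1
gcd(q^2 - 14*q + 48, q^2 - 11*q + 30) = q - 6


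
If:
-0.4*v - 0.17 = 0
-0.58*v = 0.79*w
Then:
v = -0.42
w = 0.31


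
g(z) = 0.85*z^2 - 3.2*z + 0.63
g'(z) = 1.7*z - 3.2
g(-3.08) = 18.55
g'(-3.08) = -8.44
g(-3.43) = 21.61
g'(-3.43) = -9.03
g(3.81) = 0.78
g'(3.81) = 3.28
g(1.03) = -1.76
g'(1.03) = -1.45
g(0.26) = -0.14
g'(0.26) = -2.76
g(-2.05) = 10.76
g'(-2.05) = -6.68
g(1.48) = -2.24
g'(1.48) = -0.68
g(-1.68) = 8.41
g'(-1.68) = -6.06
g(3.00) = -1.32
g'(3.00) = 1.90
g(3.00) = -1.32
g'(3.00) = 1.90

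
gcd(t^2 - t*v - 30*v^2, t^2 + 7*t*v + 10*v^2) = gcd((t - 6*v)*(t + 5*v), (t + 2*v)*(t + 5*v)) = t + 5*v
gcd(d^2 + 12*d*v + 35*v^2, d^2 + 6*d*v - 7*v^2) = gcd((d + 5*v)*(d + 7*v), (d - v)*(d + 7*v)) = d + 7*v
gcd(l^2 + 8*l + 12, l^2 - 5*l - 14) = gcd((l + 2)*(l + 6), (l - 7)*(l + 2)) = l + 2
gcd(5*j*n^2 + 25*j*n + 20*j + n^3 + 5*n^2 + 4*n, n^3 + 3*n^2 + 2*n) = n + 1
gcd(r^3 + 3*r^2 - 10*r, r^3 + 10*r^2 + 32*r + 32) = 1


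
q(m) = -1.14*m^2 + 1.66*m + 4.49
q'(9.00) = -18.86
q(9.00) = -72.91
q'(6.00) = -12.02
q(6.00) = -26.59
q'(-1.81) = 5.79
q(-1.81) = -2.25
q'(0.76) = -0.07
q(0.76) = 5.09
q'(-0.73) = 3.32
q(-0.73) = 2.67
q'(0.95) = -0.51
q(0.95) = 5.04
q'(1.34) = -1.40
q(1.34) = 4.67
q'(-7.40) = 18.53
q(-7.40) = -70.22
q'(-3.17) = 8.89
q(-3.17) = -12.23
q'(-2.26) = 6.81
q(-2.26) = -5.08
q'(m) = 1.66 - 2.28*m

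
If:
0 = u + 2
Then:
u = -2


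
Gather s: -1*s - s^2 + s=-s^2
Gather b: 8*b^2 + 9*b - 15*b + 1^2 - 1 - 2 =8*b^2 - 6*b - 2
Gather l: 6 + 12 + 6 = 24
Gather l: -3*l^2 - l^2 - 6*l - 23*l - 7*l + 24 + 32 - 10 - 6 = -4*l^2 - 36*l + 40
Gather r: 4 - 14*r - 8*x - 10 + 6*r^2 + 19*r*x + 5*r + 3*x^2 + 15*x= 6*r^2 + r*(19*x - 9) + 3*x^2 + 7*x - 6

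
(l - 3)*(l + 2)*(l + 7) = l^3 + 6*l^2 - 13*l - 42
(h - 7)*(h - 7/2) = h^2 - 21*h/2 + 49/2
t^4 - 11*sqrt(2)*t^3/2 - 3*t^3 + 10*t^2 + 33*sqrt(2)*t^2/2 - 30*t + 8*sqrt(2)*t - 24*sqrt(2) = (t - 3)*(t - 4*sqrt(2))*(t - 2*sqrt(2))*(t + sqrt(2)/2)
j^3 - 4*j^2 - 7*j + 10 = (j - 5)*(j - 1)*(j + 2)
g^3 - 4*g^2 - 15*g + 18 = (g - 6)*(g - 1)*(g + 3)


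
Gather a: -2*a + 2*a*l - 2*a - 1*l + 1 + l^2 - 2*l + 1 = a*(2*l - 4) + l^2 - 3*l + 2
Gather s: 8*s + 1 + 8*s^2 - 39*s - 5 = 8*s^2 - 31*s - 4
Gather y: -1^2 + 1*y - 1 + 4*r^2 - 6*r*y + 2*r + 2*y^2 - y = 4*r^2 - 6*r*y + 2*r + 2*y^2 - 2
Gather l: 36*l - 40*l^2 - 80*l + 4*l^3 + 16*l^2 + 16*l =4*l^3 - 24*l^2 - 28*l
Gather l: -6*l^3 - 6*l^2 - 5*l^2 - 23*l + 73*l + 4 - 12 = -6*l^3 - 11*l^2 + 50*l - 8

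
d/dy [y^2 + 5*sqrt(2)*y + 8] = 2*y + 5*sqrt(2)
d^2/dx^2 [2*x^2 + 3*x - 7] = 4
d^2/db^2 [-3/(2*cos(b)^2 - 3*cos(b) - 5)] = 3*(-16*sin(b)^4 + 57*sin(b)^2 - 15*cos(b)/2 + 9*cos(3*b)/2 - 3)/(2*sin(b)^2 + 3*cos(b) + 3)^3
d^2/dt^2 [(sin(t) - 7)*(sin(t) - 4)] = 11*sin(t) + 2*cos(2*t)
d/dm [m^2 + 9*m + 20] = 2*m + 9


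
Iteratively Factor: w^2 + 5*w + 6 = (w + 2)*(w + 3)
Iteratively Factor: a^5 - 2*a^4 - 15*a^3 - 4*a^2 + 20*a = (a + 2)*(a^4 - 4*a^3 - 7*a^2 + 10*a) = (a - 1)*(a + 2)*(a^3 - 3*a^2 - 10*a) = (a - 1)*(a + 2)^2*(a^2 - 5*a) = a*(a - 1)*(a + 2)^2*(a - 5)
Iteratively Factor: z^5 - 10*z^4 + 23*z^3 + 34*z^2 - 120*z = (z + 2)*(z^4 - 12*z^3 + 47*z^2 - 60*z) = (z - 3)*(z + 2)*(z^3 - 9*z^2 + 20*z) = (z - 5)*(z - 3)*(z + 2)*(z^2 - 4*z) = (z - 5)*(z - 4)*(z - 3)*(z + 2)*(z)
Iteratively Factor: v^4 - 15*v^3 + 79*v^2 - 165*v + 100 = (v - 4)*(v^3 - 11*v^2 + 35*v - 25) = (v - 5)*(v - 4)*(v^2 - 6*v + 5) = (v - 5)*(v - 4)*(v - 1)*(v - 5)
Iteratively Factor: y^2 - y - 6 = (y - 3)*(y + 2)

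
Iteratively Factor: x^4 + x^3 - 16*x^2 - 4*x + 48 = (x + 2)*(x^3 - x^2 - 14*x + 24) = (x + 2)*(x + 4)*(x^2 - 5*x + 6) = (x - 2)*(x + 2)*(x + 4)*(x - 3)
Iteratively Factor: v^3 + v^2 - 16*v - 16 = (v + 1)*(v^2 - 16) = (v - 4)*(v + 1)*(v + 4)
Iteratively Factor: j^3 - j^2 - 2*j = (j - 2)*(j^2 + j) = (j - 2)*(j + 1)*(j)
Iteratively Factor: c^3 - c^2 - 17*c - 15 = (c - 5)*(c^2 + 4*c + 3) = (c - 5)*(c + 1)*(c + 3)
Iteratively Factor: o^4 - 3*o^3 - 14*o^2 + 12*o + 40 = (o - 5)*(o^3 + 2*o^2 - 4*o - 8) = (o - 5)*(o + 2)*(o^2 - 4) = (o - 5)*(o - 2)*(o + 2)*(o + 2)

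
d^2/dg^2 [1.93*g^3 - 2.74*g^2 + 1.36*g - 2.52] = 11.58*g - 5.48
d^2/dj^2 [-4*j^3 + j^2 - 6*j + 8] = 2 - 24*j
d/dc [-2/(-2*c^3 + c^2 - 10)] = 4*c*(1 - 3*c)/(2*c^3 - c^2 + 10)^2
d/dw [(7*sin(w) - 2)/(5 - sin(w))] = 33*cos(w)/(sin(w) - 5)^2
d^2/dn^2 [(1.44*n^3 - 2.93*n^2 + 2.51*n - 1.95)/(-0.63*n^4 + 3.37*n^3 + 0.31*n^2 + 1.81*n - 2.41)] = (-1.143072*n^9 + 6.97750199999999*n^8 - 50.9661180000001*n^7 + 148.458976*n^6 - 147.028242*n^5 - 128.352228*n^4 + 448.334304*n^3 - 156.840402*n^2 + 40.15545*n + 27.828204)/(0.250047*n^12 - 4.012659*n^11 + 21.095424*n^10 - 36.478954*n^9 + 15.546165*n^8 - 91.218606*n^7 + 74.102945*n^6 - 35.02557*n^5 + 96.827001*n^4 - 56.536126*n^3 + 18.28467*n^2 - 31.537983*n + 13.997521)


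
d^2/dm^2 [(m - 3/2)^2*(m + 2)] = 6*m - 2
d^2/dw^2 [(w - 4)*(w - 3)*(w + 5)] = 6*w - 4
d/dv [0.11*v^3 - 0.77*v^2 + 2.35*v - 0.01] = 0.33*v^2 - 1.54*v + 2.35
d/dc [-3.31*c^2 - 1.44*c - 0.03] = -6.62*c - 1.44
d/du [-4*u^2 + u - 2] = 1 - 8*u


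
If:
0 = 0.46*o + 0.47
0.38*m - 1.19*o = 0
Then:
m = -3.20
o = -1.02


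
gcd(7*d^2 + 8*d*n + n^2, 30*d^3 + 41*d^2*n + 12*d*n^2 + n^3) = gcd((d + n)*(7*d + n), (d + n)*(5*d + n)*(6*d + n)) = d + n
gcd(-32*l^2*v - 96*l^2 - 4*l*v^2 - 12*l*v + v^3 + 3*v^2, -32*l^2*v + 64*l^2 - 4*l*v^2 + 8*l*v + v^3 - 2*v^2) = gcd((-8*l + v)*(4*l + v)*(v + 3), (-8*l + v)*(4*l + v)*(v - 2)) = -32*l^2 - 4*l*v + v^2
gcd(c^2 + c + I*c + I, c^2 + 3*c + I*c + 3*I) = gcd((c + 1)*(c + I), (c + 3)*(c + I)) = c + I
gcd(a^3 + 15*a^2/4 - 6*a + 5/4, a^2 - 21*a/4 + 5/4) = a - 1/4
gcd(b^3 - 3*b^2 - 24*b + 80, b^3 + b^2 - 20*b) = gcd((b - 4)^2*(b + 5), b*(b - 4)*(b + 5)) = b^2 + b - 20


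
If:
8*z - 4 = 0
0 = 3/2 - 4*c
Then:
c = 3/8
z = 1/2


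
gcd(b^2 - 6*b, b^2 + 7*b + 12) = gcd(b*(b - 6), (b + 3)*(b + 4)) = 1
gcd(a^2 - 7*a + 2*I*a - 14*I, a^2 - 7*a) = a - 7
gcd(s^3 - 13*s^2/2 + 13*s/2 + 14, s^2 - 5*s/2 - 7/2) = s^2 - 5*s/2 - 7/2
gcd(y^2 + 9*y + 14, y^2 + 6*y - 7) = y + 7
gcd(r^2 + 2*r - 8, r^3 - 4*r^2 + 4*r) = r - 2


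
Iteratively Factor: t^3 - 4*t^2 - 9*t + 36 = (t + 3)*(t^2 - 7*t + 12) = (t - 4)*(t + 3)*(t - 3)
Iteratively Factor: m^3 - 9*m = (m - 3)*(m^2 + 3*m) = (m - 3)*(m + 3)*(m)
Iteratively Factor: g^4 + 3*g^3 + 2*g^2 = (g + 2)*(g^3 + g^2) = g*(g + 2)*(g^2 + g) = g*(g + 1)*(g + 2)*(g)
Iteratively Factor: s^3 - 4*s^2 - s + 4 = (s - 4)*(s^2 - 1) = (s - 4)*(s + 1)*(s - 1)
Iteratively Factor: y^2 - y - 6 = (y + 2)*(y - 3)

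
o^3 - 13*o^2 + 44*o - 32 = (o - 8)*(o - 4)*(o - 1)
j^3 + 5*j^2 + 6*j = j*(j + 2)*(j + 3)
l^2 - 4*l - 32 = (l - 8)*(l + 4)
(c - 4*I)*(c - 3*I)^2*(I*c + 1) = I*c^4 + 11*c^3 - 43*I*c^2 - 69*c + 36*I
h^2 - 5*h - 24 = (h - 8)*(h + 3)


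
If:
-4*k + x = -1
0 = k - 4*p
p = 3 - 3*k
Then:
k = 12/13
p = 3/13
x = 35/13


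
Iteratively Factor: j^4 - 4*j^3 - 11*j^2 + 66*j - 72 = (j + 4)*(j^3 - 8*j^2 + 21*j - 18) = (j - 2)*(j + 4)*(j^2 - 6*j + 9) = (j - 3)*(j - 2)*(j + 4)*(j - 3)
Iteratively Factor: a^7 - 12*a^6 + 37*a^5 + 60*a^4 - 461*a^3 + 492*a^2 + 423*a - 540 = (a - 5)*(a^6 - 7*a^5 + 2*a^4 + 70*a^3 - 111*a^2 - 63*a + 108) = (a - 5)*(a - 3)*(a^5 - 4*a^4 - 10*a^3 + 40*a^2 + 9*a - 36) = (a - 5)*(a - 3)^2*(a^4 - a^3 - 13*a^2 + a + 12) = (a - 5)*(a - 3)^2*(a + 3)*(a^3 - 4*a^2 - a + 4) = (a - 5)*(a - 3)^2*(a - 1)*(a + 3)*(a^2 - 3*a - 4) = (a - 5)*(a - 3)^2*(a - 1)*(a + 1)*(a + 3)*(a - 4)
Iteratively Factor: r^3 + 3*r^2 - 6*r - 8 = (r - 2)*(r^2 + 5*r + 4) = (r - 2)*(r + 4)*(r + 1)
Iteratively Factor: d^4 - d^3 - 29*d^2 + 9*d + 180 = (d - 3)*(d^3 + 2*d^2 - 23*d - 60) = (d - 5)*(d - 3)*(d^2 + 7*d + 12) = (d - 5)*(d - 3)*(d + 4)*(d + 3)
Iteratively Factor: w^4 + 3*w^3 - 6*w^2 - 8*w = (w - 2)*(w^3 + 5*w^2 + 4*w) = (w - 2)*(w + 1)*(w^2 + 4*w) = (w - 2)*(w + 1)*(w + 4)*(w)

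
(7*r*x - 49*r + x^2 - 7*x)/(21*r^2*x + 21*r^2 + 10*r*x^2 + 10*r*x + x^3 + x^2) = (x - 7)/(3*r*x + 3*r + x^2 + x)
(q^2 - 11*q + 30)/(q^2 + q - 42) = (q - 5)/(q + 7)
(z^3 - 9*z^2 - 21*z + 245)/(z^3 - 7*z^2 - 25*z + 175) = (z - 7)/(z - 5)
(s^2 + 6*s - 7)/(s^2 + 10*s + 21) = (s - 1)/(s + 3)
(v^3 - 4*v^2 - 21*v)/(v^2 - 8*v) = (v^2 - 4*v - 21)/(v - 8)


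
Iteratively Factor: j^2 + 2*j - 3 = (j - 1)*(j + 3)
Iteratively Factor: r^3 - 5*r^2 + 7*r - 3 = (r - 3)*(r^2 - 2*r + 1) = (r - 3)*(r - 1)*(r - 1)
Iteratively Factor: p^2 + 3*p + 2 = (p + 2)*(p + 1)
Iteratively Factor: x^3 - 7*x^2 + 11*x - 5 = (x - 5)*(x^2 - 2*x + 1) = (x - 5)*(x - 1)*(x - 1)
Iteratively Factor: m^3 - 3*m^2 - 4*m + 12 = (m - 2)*(m^2 - m - 6) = (m - 3)*(m - 2)*(m + 2)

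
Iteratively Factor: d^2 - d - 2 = (d - 2)*(d + 1)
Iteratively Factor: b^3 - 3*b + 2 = (b - 1)*(b^2 + b - 2) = (b - 1)*(b + 2)*(b - 1)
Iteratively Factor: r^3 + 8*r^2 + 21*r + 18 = (r + 3)*(r^2 + 5*r + 6) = (r + 2)*(r + 3)*(r + 3)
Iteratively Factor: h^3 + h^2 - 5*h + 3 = (h + 3)*(h^2 - 2*h + 1) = (h - 1)*(h + 3)*(h - 1)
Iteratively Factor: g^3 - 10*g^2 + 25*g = (g)*(g^2 - 10*g + 25) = g*(g - 5)*(g - 5)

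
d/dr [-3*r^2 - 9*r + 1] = -6*r - 9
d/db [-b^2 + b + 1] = 1 - 2*b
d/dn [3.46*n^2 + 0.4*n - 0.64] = 6.92*n + 0.4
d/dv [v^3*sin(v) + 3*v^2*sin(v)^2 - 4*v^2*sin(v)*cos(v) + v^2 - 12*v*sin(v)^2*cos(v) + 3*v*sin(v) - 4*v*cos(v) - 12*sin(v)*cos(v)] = v^3*cos(v) + 3*v^2*sin(v) + 3*v^2*sin(2*v) - 4*v^2*cos(2*v) + 7*v*sin(v) - 4*v*sin(2*v) - 9*v*sin(3*v) + 3*v*cos(v) - 3*v*cos(2*v) + 5*v + 3*sin(v) - 7*cos(v) - 12*cos(2*v) + 3*cos(3*v)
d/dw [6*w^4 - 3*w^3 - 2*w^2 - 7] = w*(24*w^2 - 9*w - 4)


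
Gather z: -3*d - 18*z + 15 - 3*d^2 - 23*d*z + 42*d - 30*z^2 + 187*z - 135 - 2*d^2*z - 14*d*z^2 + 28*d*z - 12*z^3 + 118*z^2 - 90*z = -3*d^2 + 39*d - 12*z^3 + z^2*(88 - 14*d) + z*(-2*d^2 + 5*d + 79) - 120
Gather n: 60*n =60*n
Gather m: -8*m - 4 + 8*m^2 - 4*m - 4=8*m^2 - 12*m - 8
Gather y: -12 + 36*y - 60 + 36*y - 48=72*y - 120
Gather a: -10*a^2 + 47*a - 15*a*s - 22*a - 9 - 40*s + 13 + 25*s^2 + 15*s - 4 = -10*a^2 + a*(25 - 15*s) + 25*s^2 - 25*s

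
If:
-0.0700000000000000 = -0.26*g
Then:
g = 0.27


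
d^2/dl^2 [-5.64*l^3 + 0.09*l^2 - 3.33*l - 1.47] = 0.18 - 33.84*l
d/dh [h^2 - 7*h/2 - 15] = 2*h - 7/2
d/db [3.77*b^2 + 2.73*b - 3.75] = 7.54*b + 2.73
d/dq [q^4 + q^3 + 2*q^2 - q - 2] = 4*q^3 + 3*q^2 + 4*q - 1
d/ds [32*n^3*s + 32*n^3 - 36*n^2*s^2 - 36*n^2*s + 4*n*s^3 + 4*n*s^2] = 4*n*(8*n^2 - 18*n*s - 9*n + 3*s^2 + 2*s)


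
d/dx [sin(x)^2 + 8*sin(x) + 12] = 2*(sin(x) + 4)*cos(x)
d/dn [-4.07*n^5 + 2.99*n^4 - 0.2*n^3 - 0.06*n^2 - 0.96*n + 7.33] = -20.35*n^4 + 11.96*n^3 - 0.6*n^2 - 0.12*n - 0.96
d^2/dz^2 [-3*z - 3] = 0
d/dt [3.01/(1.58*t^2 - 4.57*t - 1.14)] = (13.7557 - 9.5116*t)/(-1.58*t^2 + 4.57*t + 1.14)^2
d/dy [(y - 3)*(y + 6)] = 2*y + 3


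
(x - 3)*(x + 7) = x^2 + 4*x - 21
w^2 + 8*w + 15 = (w + 3)*(w + 5)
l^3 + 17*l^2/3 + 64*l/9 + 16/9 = (l + 1/3)*(l + 4/3)*(l + 4)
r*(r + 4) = r^2 + 4*r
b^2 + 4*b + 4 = (b + 2)^2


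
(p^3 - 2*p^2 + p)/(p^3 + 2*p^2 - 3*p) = (p - 1)/(p + 3)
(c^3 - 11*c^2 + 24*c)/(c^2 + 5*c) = (c^2 - 11*c + 24)/(c + 5)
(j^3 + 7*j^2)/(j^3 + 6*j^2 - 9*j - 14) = j^2/(j^2 - j - 2)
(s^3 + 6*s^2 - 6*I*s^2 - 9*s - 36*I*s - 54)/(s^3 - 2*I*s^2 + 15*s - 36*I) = (s + 6)/(s + 4*I)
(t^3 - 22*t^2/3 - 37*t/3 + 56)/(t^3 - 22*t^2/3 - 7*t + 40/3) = (3*t^2 + 2*t - 21)/(3*t^2 + 2*t - 5)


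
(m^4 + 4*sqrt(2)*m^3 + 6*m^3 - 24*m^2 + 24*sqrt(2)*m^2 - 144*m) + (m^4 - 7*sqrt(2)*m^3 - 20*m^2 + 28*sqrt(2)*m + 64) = 2*m^4 - 3*sqrt(2)*m^3 + 6*m^3 - 44*m^2 + 24*sqrt(2)*m^2 - 144*m + 28*sqrt(2)*m + 64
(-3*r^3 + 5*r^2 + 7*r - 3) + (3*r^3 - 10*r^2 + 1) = -5*r^2 + 7*r - 2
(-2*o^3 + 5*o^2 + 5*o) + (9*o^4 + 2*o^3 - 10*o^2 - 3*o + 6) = 9*o^4 - 5*o^2 + 2*o + 6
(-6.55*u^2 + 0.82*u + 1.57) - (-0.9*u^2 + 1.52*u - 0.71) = -5.65*u^2 - 0.7*u + 2.28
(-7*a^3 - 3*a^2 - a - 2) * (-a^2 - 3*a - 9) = 7*a^5 + 24*a^4 + 73*a^3 + 32*a^2 + 15*a + 18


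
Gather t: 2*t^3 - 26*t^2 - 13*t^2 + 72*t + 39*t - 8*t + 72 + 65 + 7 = 2*t^3 - 39*t^2 + 103*t + 144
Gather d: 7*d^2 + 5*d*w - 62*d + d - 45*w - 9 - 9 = 7*d^2 + d*(5*w - 61) - 45*w - 18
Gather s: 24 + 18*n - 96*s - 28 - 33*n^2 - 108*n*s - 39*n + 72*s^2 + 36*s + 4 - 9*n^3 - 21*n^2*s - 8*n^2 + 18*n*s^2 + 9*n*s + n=-9*n^3 - 41*n^2 - 20*n + s^2*(18*n + 72) + s*(-21*n^2 - 99*n - 60)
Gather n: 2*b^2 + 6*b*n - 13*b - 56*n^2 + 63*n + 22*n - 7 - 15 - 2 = 2*b^2 - 13*b - 56*n^2 + n*(6*b + 85) - 24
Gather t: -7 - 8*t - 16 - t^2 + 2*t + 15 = -t^2 - 6*t - 8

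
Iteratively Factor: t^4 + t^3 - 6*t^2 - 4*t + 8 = (t + 2)*(t^3 - t^2 - 4*t + 4) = (t + 2)^2*(t^2 - 3*t + 2) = (t - 2)*(t + 2)^2*(t - 1)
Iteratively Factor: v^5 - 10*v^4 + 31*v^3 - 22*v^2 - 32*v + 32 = (v - 4)*(v^4 - 6*v^3 + 7*v^2 + 6*v - 8) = (v - 4)^2*(v^3 - 2*v^2 - v + 2) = (v - 4)^2*(v - 1)*(v^2 - v - 2) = (v - 4)^2*(v - 1)*(v + 1)*(v - 2)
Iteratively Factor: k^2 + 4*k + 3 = (k + 1)*(k + 3)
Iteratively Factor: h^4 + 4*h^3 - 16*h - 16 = (h + 2)*(h^3 + 2*h^2 - 4*h - 8) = (h - 2)*(h + 2)*(h^2 + 4*h + 4) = (h - 2)*(h + 2)^2*(h + 2)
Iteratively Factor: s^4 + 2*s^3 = (s)*(s^3 + 2*s^2) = s^2*(s^2 + 2*s) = s^3*(s + 2)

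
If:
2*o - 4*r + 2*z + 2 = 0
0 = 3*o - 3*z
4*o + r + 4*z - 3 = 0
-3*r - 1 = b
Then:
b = -10/3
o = 5/18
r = 7/9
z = 5/18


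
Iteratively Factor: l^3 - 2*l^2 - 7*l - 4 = (l - 4)*(l^2 + 2*l + 1) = (l - 4)*(l + 1)*(l + 1)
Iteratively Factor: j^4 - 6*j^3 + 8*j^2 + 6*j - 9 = (j + 1)*(j^3 - 7*j^2 + 15*j - 9) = (j - 1)*(j + 1)*(j^2 - 6*j + 9) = (j - 3)*(j - 1)*(j + 1)*(j - 3)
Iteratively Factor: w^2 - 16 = (w + 4)*(w - 4)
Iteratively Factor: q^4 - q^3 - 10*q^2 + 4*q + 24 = (q - 3)*(q^3 + 2*q^2 - 4*q - 8) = (q - 3)*(q - 2)*(q^2 + 4*q + 4) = (q - 3)*(q - 2)*(q + 2)*(q + 2)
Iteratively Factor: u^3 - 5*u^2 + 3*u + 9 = (u - 3)*(u^2 - 2*u - 3) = (u - 3)^2*(u + 1)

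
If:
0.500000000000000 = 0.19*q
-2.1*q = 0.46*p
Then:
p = -12.01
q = 2.63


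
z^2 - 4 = (z - 2)*(z + 2)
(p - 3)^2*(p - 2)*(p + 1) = p^4 - 7*p^3 + 13*p^2 + 3*p - 18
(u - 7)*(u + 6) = u^2 - u - 42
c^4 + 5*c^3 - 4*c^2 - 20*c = c*(c - 2)*(c + 2)*(c + 5)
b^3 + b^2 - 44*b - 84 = (b - 7)*(b + 2)*(b + 6)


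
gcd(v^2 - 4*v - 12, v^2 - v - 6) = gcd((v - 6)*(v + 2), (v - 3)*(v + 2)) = v + 2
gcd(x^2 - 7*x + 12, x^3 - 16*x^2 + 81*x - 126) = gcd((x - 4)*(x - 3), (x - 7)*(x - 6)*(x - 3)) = x - 3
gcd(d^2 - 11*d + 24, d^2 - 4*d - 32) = d - 8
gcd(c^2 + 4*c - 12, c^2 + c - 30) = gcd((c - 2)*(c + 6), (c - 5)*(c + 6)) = c + 6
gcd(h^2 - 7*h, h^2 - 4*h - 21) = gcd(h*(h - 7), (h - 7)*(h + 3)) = h - 7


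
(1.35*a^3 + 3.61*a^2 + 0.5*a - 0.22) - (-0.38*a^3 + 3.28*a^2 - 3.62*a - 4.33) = 1.73*a^3 + 0.33*a^2 + 4.12*a + 4.11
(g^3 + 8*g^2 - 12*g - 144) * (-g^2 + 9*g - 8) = -g^5 + g^4 + 76*g^3 - 28*g^2 - 1200*g + 1152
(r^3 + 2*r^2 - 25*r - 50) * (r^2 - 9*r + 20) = r^5 - 7*r^4 - 23*r^3 + 215*r^2 - 50*r - 1000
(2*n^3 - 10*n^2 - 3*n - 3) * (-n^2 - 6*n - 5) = -2*n^5 - 2*n^4 + 53*n^3 + 71*n^2 + 33*n + 15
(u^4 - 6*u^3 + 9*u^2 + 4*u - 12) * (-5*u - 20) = -5*u^5 + 10*u^4 + 75*u^3 - 200*u^2 - 20*u + 240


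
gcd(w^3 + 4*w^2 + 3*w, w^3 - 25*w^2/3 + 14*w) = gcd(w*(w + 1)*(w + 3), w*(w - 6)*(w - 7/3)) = w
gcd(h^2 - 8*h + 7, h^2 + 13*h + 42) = 1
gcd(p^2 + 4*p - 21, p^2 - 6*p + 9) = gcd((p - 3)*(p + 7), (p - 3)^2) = p - 3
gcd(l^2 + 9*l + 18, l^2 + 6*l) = l + 6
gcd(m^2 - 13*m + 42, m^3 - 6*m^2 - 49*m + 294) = m^2 - 13*m + 42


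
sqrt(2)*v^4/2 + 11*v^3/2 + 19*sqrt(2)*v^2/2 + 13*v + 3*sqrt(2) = (v + sqrt(2)/2)*(v + sqrt(2))*(v + 3*sqrt(2))*(sqrt(2)*v/2 + 1)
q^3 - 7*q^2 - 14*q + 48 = (q - 8)*(q - 2)*(q + 3)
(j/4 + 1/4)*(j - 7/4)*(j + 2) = j^3/4 + 5*j^2/16 - 13*j/16 - 7/8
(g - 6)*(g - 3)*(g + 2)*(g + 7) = g^4 - 49*g^2 + 36*g + 252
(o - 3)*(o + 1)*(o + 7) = o^3 + 5*o^2 - 17*o - 21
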